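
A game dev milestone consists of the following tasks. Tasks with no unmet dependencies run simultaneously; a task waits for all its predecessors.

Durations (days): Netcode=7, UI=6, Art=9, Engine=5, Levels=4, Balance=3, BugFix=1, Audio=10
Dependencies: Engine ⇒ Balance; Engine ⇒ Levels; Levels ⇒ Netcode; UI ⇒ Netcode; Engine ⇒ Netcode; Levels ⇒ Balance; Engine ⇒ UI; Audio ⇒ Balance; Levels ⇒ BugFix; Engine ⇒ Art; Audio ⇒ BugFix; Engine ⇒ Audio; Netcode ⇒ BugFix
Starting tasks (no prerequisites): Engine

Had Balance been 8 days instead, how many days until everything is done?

As given, the longest chain is Engine→UI→Netcode→BugFix = 5+6+7+1 = 19, so the finish is 19 days.
Balance is off the critical path — its longest chain is 18 days, giving 1 of slack.
The binding chain switches to Engine→Audio→Balance = 5+10+8 = 23; finish 23 days.

23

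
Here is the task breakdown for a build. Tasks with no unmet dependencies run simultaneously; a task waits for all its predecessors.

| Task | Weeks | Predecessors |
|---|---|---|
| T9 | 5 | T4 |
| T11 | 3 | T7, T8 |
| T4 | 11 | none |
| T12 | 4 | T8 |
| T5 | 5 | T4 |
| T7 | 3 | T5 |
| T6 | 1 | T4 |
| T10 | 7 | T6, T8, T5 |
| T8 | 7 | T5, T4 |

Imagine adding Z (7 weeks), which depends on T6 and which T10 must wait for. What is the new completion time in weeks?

30

Originally the job takes 30 weeks.
With Z inserted, T10 now waits for max(T6, T8, T5, Z).
New critical path: T4→T5→T8→T10 = 11+5+7+7 = 30 ⇒ 30 weeks.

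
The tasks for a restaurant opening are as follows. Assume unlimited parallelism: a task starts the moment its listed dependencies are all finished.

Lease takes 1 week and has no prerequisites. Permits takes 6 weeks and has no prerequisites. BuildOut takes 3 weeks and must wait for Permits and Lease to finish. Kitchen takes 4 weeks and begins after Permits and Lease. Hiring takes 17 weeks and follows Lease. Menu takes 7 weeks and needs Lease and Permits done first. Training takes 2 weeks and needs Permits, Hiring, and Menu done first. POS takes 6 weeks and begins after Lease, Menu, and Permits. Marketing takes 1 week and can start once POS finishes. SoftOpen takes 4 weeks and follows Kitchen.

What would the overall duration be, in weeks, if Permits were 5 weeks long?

20

Actual critical path: Permits→Menu→POS→Marketing = 6+7+6+1 = 20 ⇒ 20 weeks.
Permits is on the critical path; changing it to 5 makes that path 19 weeks.
The binding chain switches to Lease→Hiring→Training = 1+17+2 = 20; finish 20 weeks.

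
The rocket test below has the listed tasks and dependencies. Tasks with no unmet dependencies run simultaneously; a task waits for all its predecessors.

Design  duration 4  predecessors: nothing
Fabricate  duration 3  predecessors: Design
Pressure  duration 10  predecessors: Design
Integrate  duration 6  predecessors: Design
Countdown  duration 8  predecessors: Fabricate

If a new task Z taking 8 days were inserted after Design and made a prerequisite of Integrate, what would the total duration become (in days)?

Originally the rocket test takes 15 days.
With Z inserted, Integrate now waits for max(Design, Z).
New critical path: Design→Z→Integrate = 4+8+6 = 18 ⇒ 18 days.

18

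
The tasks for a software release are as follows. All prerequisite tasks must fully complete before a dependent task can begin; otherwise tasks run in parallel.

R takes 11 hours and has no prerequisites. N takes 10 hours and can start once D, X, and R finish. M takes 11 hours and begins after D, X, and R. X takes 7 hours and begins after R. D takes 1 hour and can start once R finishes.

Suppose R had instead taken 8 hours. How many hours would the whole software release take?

26

Baseline: R→X→M = 11+7+11 = 29 → 29 hours.
Since R is critical, the -3 change carries straight to that chain (now 26 hours).
No other chain overtakes it, so the finish is 26 hours.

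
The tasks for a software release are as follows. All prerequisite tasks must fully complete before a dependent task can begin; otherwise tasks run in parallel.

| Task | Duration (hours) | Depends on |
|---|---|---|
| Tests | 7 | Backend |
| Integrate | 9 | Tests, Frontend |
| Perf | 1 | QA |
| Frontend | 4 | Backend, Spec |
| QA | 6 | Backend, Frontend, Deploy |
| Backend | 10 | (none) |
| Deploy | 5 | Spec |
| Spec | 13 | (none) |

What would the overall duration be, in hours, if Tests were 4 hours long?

26

Critical path before the change: Backend→Tests→Integrate = 10+7+9 = 26 giving 26 hours.
Tests is on the critical path; changing it to 4 makes that path 23 hours.
Now Spec→Frontend→Integrate = 13+4+9 = 26 is longest, so the finish becomes 26 hours.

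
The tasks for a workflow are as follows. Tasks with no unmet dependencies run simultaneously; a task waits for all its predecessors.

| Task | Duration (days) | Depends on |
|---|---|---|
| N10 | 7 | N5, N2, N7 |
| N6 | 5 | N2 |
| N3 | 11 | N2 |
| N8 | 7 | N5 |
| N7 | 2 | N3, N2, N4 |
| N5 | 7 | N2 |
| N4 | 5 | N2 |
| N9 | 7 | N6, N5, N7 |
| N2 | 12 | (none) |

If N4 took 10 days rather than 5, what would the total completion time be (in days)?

As given, the longest chain is N2→N3→N7→N9 = 12+11+2+7 = 32, so the finish is 32 days.
N4 is off the critical path — its longest chain is 26 days, giving 6 of slack.
No other chain overtakes it, so the finish is 32 days.

32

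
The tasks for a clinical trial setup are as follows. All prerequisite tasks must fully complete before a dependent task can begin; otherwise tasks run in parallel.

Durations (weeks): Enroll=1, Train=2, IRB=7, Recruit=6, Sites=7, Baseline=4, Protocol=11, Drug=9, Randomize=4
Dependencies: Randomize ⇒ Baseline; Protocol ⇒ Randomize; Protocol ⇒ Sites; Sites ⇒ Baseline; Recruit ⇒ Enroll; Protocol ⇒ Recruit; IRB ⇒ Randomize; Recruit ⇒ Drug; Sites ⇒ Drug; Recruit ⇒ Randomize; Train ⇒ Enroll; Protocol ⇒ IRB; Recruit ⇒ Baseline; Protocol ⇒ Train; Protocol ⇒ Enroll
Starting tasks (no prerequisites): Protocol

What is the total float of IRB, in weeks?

1

Critical path: Protocol→Sites→Drug = 11+7+9 = 27, so the finish is 27 weeks.
IRB finishes as early as 18 and must finish by 19.
Float = 27 − 26 = 1.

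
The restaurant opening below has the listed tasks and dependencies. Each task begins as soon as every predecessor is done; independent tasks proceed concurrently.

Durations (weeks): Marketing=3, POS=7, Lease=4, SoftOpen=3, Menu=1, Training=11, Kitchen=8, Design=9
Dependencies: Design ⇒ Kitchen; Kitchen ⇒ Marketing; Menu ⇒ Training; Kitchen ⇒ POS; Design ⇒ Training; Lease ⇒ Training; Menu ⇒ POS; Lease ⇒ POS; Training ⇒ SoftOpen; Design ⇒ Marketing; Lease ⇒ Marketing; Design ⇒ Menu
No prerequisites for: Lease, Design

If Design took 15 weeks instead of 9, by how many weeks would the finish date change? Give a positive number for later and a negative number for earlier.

6

As given, the longest chain is Design→Kitchen→POS = 9+8+7 = 24, so the finish is 24 weeks.
Since Design is critical, the +6 change carries straight to that chain (now 30 weeks).
The critical path is still Design→Kitchen→POS; finish is now 30 weeks.
Change in finish: 30 − 24 = +6 weeks.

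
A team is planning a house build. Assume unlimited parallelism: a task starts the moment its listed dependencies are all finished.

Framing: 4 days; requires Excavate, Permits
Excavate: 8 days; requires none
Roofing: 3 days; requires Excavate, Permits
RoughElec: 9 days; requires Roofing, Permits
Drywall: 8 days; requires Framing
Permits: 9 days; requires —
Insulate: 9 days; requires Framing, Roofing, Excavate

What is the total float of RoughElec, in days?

The longest chain is Permits→Framing→Insulate = 9+4+9 = 22; overall finish 22 days.
Longest path through RoughElec: 21 days (earliest finish 21, latest finish 22).
Slack of RoughElec = 13 − 12 = 1 day.

1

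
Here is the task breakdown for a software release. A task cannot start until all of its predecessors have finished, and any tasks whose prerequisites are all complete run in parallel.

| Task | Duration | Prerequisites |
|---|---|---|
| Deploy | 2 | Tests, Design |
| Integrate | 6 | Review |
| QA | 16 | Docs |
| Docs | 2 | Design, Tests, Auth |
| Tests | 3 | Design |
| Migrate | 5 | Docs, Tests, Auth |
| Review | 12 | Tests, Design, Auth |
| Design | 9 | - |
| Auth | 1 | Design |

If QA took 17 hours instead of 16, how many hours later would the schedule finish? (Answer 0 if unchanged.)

1

As given, the longest chain is Design→Tests→Docs→QA = 9+3+2+16 = 30, so the finish is 30 hours.
Since QA is critical, the +1 change carries straight to that chain (now 31 hours).
No other chain overtakes it, so the finish is 31 hours.
Change in finish: 31 − 30 = +1 hours.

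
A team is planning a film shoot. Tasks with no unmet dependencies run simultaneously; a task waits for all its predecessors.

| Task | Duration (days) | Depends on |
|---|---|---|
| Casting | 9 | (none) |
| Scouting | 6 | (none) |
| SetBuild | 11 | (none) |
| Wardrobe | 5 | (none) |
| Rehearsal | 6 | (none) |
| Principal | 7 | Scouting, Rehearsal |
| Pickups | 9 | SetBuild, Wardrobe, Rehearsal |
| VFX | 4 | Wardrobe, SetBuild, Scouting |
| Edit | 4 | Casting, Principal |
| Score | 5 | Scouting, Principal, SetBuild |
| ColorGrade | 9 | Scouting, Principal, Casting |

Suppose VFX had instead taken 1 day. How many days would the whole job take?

22

As given, the longest chain is Scouting→Principal→ColorGrade = 6+7+9 = 22, so the finish is 22 days.
VFX is off the critical path — its longest chain is 15 days, giving 7 of slack.
The critical path is still Scouting→Principal→ColorGrade; finish is now 22 days.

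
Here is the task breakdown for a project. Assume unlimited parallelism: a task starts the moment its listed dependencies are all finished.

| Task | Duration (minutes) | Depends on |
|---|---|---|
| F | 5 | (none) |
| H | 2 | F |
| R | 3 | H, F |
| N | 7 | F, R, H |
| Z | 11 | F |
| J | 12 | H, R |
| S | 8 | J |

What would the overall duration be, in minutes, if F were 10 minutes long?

As given, the longest chain is F→H→R→J→S = 5+2+3+12+8 = 30, so the finish is 30 minutes.
F lies on that path, so at 10 minutes the path becomes 35 minutes.
That remains the longest chain; total 35 minutes.

35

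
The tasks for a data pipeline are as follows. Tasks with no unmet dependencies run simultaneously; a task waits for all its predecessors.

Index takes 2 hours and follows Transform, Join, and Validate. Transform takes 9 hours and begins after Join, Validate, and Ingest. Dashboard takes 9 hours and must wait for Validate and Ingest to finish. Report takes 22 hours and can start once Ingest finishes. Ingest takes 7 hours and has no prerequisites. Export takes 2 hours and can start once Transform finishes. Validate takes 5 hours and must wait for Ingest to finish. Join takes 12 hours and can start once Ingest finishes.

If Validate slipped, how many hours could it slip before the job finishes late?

The longest chain is Ingest→Join→Transform→Export = 7+12+9+2 = 30; overall finish 30 hours.
Longest path through Validate: 23 hours (earliest finish 12, latest finish 19).
So Validate can slip 19 − 12 = 7 hours.

7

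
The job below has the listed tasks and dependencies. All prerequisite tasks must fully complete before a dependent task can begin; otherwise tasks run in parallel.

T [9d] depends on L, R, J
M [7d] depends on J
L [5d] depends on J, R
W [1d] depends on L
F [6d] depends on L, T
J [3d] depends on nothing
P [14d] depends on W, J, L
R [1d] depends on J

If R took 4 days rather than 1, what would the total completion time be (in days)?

As given, the longest chain is J→R→L→T→F = 3+1+5+9+6 = 24, so the finish is 24 days.
Since R is critical, the +3 change carries straight to that chain (now 27 days).
That remains the longest chain; total 27 days.

27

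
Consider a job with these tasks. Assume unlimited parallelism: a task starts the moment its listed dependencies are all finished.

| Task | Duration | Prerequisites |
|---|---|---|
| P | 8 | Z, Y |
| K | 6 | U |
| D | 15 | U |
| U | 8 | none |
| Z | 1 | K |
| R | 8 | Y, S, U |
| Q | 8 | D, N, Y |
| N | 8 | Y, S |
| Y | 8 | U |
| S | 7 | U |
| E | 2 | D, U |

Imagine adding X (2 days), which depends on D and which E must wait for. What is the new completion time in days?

32

Originally the job takes 32 days.
With X inserted, E now waits for max(D, U, X).
New critical path: U→Y→N→Q = 8+8+8+8 = 32 ⇒ 32 days.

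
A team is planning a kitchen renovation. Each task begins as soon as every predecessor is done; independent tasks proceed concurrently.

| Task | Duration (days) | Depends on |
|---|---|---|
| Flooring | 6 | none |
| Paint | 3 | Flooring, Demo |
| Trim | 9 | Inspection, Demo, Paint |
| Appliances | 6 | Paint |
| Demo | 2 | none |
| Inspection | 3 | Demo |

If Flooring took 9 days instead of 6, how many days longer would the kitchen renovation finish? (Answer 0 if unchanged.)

Actual critical path: Flooring→Paint→Trim = 6+3+9 = 18 ⇒ 18 days.
Flooring is on the critical path; changing it to 9 makes that path 21 days.
That remains the longest chain; total 21 days.
Change in finish: 21 − 18 = +3 days.

3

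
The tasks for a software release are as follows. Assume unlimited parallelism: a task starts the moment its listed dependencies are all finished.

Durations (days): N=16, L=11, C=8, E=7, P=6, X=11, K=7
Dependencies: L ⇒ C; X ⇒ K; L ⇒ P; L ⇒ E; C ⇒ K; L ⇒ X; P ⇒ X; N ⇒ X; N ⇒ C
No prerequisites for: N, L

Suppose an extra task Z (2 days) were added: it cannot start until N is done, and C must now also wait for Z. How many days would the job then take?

35

Originally the job takes 35 days.
With Z inserted, C now waits for max(L, N, Z).
New critical path: L→P→X→K = 11+6+11+7 = 35 ⇒ 35 days.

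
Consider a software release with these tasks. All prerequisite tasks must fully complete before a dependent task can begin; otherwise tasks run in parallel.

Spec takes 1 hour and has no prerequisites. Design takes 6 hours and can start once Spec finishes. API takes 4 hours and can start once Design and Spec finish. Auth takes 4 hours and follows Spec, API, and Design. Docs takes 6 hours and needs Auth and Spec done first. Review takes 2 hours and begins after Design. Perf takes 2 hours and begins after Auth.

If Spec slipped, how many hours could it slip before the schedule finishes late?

0

The longest chain is Spec→Design→API→Auth→Docs = 1+6+4+4+6 = 21; overall finish 21 hours.
Spec finishes as early as 1 and must finish by 1.
Float = 21 − 21 = 0.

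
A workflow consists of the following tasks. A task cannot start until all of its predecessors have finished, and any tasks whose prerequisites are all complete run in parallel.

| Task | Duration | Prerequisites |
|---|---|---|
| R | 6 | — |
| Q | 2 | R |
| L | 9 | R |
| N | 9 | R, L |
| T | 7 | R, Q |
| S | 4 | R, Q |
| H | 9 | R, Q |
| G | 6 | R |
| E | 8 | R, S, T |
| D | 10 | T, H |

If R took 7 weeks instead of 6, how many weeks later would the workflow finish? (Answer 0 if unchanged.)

1

As given, the longest chain is R→Q→H→D = 6+2+9+10 = 27, so the finish is 27 weeks.
Since R is critical, the +1 change carries straight to that chain (now 28 weeks).
The critical path is still R→Q→H→D; finish is now 28 weeks.
Change in finish: 28 − 27 = +1 weeks.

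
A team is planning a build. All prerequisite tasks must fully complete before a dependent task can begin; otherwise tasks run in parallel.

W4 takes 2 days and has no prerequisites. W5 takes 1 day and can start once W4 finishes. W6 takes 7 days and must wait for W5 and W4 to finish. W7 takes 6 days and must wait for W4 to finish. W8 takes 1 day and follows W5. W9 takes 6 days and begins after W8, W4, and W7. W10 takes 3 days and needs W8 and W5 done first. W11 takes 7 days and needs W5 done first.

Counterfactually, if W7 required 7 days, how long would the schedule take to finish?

Critical path before the change: W4→W7→W9 = 2+6+6 = 14 giving 14 days.
Since W7 is critical, the +1 change carries straight to that chain (now 15 days).
No other chain overtakes it, so the finish is 15 days.

15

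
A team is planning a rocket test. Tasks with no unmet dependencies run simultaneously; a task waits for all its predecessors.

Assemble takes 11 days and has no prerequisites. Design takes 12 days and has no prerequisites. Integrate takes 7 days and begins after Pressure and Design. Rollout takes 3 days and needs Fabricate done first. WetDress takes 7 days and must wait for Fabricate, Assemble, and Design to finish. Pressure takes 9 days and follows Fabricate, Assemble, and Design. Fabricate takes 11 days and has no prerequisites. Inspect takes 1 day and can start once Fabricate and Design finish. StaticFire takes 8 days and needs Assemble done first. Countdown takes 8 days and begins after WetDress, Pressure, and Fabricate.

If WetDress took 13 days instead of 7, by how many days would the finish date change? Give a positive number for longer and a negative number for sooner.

4

As given, the longest chain is Design→Pressure→Countdown = 12+9+8 = 29, so the finish is 29 days.
The longest path through WetDress is only 27 days, so WetDress has float 2.
New critical path: Design→WetDress→Countdown = 12+13+8 = 33 ⇒ 33 days.
Change in finish: 33 − 29 = +4 days.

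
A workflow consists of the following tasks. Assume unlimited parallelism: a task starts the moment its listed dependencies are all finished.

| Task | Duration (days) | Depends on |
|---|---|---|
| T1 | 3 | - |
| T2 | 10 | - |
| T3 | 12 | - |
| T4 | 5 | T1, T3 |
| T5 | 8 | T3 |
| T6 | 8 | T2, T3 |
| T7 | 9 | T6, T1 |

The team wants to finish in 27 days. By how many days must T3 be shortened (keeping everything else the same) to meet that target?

Current finish: 29 days; target: 27.
T3 is on every critical path, so each day cut from T3 cuts the finish by one (this holds down to a finish of 27).
Need 29 − 27 = 2 days off T3 → T3 becomes 10 days, finish becomes 27.

2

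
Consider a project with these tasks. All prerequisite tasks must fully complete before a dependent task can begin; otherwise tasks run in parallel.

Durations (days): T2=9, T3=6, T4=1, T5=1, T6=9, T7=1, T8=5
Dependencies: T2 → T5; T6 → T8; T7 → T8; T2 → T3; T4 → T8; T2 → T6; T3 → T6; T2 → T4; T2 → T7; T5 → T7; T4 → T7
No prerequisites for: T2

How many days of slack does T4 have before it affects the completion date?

13

Critical path: T2→T3→T6→T8 = 9+6+9+5 = 29, so the finish is 29 days.
The longest chain containing T4 totals 16 days.
Float = 29 − 16 = 13.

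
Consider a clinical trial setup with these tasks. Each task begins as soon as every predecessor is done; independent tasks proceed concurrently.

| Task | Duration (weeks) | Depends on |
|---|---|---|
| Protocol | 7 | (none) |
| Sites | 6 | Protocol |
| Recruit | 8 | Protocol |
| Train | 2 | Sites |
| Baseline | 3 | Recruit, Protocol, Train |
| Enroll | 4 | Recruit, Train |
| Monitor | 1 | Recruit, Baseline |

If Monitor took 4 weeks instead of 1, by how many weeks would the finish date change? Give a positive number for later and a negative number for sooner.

3

The binding path is Protocol→Sites→Train→Baseline→Monitor = 7+6+2+3+1 = 19; finish at 19 weeks.
Since Monitor is critical, the +3 change carries straight to that chain (now 22 weeks).
That remains the longest chain; total 22 weeks.
Change in finish: 22 − 19 = +3 weeks.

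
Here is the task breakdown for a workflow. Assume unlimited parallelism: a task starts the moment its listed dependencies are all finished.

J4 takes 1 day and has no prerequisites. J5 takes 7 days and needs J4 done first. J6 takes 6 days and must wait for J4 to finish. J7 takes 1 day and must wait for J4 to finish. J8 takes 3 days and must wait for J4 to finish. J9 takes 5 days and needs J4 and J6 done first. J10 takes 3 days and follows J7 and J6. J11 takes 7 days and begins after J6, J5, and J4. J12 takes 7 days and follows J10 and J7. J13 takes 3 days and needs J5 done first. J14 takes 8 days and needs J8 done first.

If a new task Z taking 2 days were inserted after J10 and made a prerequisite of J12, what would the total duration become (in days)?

19

Originally the schedule takes 17 days.
With Z inserted, J12 now waits for max(J10, J7, Z).
New critical path: J4→J6→J10→Z→J12 = 1+6+3+2+7 = 19 ⇒ 19 days.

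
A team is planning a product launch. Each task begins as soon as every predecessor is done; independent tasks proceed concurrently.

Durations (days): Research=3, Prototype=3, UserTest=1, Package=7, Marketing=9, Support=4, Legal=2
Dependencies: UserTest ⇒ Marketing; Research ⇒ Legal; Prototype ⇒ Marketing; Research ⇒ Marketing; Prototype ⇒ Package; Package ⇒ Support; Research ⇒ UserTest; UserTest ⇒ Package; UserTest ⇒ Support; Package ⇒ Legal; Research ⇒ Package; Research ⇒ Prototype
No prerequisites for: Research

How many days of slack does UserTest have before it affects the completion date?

Research→Prototype→Package→Support = 3+3+7+4 = 17 sets the makespan at 17 days.
Longest path through UserTest: 15 days (earliest finish 4, latest finish 6).
So UserTest can slip 6 − 4 = 2 days.

2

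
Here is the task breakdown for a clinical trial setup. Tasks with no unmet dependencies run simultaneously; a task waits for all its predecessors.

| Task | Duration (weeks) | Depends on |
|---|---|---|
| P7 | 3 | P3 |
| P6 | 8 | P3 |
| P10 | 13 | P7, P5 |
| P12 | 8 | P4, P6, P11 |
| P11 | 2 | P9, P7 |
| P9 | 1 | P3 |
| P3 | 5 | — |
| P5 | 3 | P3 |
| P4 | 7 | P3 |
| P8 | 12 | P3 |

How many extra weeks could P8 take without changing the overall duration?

The longest chain is P3→P5→P10 = 5+3+13 = 21; overall finish 21 weeks.
Longest path through P8: 17 weeks (earliest finish 17, latest finish 21).
So P8 can slip 21 − 17 = 4 weeks.

4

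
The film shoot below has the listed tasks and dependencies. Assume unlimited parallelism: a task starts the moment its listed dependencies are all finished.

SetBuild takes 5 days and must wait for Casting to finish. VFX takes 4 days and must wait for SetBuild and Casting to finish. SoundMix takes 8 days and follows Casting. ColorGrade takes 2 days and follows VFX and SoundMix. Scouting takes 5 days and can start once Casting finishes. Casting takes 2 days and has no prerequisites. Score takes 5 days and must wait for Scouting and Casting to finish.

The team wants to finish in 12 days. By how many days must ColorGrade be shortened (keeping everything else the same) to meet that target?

1

Current finish: 13 days; target: 12.
ColorGrade is on every critical path, so each day cut from ColorGrade cuts the finish by one (this holds down to a finish of 12).
Need 13 − 12 = 1 day off ColorGrade → ColorGrade becomes 1 day, finish becomes 12.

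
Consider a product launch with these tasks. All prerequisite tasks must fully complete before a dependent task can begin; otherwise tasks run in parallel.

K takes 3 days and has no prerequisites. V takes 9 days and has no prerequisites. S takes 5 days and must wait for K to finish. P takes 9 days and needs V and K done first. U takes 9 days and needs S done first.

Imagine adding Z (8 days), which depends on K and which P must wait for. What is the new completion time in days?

20

Originally the plan takes 18 days.
With Z inserted, P now waits for max(V, K, Z).
New critical path: K→Z→P = 3+8+9 = 20 ⇒ 20 days.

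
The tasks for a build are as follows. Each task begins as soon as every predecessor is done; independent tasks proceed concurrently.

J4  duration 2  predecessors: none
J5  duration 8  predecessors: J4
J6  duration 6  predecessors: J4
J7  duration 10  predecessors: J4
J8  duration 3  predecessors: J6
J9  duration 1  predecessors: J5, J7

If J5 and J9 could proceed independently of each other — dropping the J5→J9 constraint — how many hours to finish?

13

With the dependency in place, J4→J7→J9 = 2+10+1 = 13 sets the finish at 13 hours.
Dropping J5→J9 doesn't change J9's earliest start (12); another predecessor still binds.
The longest chain is now J4→J7→J9 = 2+10+1 = 13, so the build takes 13 hours.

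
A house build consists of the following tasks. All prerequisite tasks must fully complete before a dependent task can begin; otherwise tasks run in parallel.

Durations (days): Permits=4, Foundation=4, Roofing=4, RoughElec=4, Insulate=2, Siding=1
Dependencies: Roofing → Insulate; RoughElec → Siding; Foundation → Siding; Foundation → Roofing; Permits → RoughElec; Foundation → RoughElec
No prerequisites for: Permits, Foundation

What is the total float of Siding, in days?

Critical path: Foundation→Roofing→Insulate = 4+4+2 = 10, so the finish is 10 days.
Longest path through Siding: 9 days (earliest finish 9, latest finish 10).
Float = 10 − 9 = 1.

1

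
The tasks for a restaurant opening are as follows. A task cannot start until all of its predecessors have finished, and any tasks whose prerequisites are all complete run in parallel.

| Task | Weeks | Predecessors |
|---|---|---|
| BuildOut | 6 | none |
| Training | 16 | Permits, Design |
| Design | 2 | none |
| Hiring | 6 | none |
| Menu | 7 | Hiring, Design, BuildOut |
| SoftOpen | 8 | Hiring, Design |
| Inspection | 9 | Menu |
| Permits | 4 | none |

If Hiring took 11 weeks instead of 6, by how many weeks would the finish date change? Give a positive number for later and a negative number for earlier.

Baseline: Hiring→Menu→Inspection = 6+7+9 = 22 → 22 weeks.
Hiring lies on that path, so at 11 weeks the path becomes 27 weeks.
That remains the longest chain; total 27 weeks.
Change in finish: 27 − 22 = +5 weeks.

5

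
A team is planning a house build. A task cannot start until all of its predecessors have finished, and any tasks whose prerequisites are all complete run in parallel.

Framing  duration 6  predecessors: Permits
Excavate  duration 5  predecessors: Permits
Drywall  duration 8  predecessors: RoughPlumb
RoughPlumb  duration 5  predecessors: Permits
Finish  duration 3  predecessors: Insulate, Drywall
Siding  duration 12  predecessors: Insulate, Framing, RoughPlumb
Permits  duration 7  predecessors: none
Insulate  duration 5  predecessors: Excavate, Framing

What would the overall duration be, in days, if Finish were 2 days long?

30

Baseline: Permits→Framing→Insulate→Siding = 7+6+5+12 = 30 → 30 days.
The longest path through Finish is only 23 days, so Finish has float 7.
The critical path is still Permits→Framing→Insulate→Siding; finish is now 30 days.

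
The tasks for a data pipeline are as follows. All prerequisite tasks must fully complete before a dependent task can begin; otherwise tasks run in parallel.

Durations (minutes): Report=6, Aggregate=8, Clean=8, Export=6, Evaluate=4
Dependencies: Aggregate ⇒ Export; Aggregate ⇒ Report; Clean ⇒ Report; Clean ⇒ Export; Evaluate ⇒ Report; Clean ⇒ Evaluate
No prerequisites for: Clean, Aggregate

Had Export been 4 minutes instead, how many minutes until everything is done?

18

As given, the longest chain is Clean→Evaluate→Report = 8+4+6 = 18, so the finish is 18 minutes.
The longest path through Export is only 14 minutes, so Export has float 4.
That remains the longest chain; total 18 minutes.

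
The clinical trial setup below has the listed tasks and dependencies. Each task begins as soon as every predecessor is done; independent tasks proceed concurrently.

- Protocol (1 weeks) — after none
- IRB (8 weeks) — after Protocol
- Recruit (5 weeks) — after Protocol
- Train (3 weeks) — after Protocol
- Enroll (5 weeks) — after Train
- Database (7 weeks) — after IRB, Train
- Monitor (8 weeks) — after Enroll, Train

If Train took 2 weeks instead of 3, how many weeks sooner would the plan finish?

Critical path before the change: Protocol→Train→Enroll→Monitor = 1+3+5+8 = 17 giving 17 weeks.
Train lies on that path, so at 2 weeks the path becomes 16 weeks.
New critical path: Protocol→IRB→Database = 1+8+7 = 16 ⇒ 16 weeks.
Change in finish: 16 − 17 = -1 weeks.

1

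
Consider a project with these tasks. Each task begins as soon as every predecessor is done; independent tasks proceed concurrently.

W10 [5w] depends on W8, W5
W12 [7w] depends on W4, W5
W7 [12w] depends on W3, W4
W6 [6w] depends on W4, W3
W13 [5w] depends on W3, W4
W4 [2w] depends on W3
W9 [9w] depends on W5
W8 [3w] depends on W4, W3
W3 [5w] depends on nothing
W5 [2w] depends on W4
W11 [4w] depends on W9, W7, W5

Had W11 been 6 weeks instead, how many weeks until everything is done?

25

Baseline: W3→W4→W7→W11 = 5+2+12+4 = 23 → 23 weeks.
W11 lies on that path, so at 6 weeks the path becomes 25 weeks.
The critical path is still W3→W4→W7→W11; finish is now 25 weeks.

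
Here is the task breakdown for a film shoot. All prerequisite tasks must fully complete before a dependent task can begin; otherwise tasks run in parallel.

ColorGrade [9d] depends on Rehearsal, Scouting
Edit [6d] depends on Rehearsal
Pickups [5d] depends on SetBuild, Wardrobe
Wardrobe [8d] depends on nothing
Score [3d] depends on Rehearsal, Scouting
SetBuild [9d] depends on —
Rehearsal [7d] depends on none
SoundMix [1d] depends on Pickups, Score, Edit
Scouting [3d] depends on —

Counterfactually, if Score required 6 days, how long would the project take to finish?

Actual critical path: Rehearsal→ColorGrade = 7+9 = 16 ⇒ 16 days.
Score has 5 days of float (longest path through it is 11).
The critical path is still Rehearsal→ColorGrade; finish is now 16 days.

16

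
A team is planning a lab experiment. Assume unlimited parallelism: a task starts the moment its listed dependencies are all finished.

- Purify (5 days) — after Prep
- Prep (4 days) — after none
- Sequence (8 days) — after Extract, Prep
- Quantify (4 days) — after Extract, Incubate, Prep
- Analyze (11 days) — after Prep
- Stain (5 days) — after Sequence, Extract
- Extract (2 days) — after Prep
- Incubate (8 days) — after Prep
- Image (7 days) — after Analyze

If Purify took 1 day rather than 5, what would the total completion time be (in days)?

Critical path before the change: Prep→Analyze→Image = 4+11+7 = 22 giving 22 days.
Purify is off the critical path — its longest chain is 9 days, giving 13 of slack.
The critical path is still Prep→Analyze→Image; finish is now 22 days.

22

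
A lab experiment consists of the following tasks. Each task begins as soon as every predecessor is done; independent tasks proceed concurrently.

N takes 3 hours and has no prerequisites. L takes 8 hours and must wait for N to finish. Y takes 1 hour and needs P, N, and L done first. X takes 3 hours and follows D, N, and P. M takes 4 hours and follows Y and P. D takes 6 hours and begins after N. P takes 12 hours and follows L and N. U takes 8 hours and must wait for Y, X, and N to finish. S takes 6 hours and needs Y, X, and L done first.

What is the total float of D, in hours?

14

N→L→P→X→U = 3+8+12+3+8 = 34 sets the makespan at 34 hours.
D finishes as early as 9 and must finish by 23.
Slack of D = 17 − 3 = 14 hours.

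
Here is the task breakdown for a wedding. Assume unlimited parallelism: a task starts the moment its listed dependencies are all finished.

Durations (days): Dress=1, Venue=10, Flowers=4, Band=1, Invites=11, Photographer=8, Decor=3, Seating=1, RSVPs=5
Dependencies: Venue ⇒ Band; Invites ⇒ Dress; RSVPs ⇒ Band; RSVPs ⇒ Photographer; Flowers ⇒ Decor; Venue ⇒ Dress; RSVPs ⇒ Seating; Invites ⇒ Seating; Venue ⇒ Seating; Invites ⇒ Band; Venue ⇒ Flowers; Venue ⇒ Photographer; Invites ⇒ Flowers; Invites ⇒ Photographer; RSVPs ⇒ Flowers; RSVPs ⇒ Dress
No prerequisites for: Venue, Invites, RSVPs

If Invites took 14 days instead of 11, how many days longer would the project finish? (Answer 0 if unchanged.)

3

Critical path before the change: Invites→Photographer = 11+8 = 19 giving 19 days.
Invites is on the critical path; changing it to 14 makes that path 22 days.
The critical path is still Invites→Photographer; finish is now 22 days.
Change in finish: 22 − 19 = +3 days.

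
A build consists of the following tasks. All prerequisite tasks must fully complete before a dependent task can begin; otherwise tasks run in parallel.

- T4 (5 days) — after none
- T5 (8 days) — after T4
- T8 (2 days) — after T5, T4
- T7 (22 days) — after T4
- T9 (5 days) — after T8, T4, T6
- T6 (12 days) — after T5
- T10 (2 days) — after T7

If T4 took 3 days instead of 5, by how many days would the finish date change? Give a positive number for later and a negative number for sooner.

-2

Actual critical path: T4→T5→T6→T9 = 5+8+12+5 = 30 ⇒ 30 days.
T4 lies on that path, so at 3 days the path becomes 28 days.
That remains the longest chain; total 28 days.
Change in finish: 28 − 30 = -2 days.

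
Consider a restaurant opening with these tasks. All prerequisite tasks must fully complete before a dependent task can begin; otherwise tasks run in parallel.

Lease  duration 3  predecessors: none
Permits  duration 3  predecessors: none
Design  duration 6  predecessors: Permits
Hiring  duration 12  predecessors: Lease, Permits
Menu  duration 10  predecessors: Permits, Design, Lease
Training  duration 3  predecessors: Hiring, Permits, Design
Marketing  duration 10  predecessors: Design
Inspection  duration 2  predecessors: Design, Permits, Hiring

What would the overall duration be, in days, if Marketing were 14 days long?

As given, the longest chain is Permits→Design→Marketing = 3+6+10 = 19, so the finish is 19 days.
Marketing is on the critical path; changing it to 14 makes that path 23 days.
That remains the longest chain; total 23 days.

23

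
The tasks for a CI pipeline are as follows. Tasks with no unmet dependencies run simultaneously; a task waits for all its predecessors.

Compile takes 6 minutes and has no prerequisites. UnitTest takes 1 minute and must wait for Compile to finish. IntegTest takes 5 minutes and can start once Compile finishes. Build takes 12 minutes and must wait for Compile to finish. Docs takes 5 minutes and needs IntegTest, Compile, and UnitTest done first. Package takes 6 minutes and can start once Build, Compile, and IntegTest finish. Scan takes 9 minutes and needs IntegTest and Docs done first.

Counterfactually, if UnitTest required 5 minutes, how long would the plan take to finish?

25

As given, the longest chain is Compile→IntegTest→Docs→Scan = 6+5+5+9 = 25, so the finish is 25 minutes.
UnitTest has 4 minutes of float (longest path through it is 21).
New critical path: Compile→UnitTest→Docs→Scan = 6+5+5+9 = 25 ⇒ 25 minutes.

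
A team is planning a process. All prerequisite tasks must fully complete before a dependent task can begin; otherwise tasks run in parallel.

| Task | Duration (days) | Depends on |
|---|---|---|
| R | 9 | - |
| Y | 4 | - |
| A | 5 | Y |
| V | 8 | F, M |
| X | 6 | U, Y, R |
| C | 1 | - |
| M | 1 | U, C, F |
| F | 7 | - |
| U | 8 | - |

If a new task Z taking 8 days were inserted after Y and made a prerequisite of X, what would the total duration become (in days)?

Originally the schedule takes 17 days.
With Z inserted, X now waits for max(U, Y, R, Z).
New critical path: Y→Z→X = 4+8+6 = 18 ⇒ 18 days.

18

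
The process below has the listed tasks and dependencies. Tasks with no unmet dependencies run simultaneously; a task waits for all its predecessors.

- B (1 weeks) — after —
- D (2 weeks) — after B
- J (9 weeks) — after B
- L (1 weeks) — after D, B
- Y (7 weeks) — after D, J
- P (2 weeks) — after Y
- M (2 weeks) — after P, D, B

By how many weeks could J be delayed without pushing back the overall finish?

0

B→J→Y→P→M = 1+9+7+2+2 = 21 sets the makespan at 21 weeks.
J finishes as early as 10 and must finish by 10.
Float = 21 − 21 = 0.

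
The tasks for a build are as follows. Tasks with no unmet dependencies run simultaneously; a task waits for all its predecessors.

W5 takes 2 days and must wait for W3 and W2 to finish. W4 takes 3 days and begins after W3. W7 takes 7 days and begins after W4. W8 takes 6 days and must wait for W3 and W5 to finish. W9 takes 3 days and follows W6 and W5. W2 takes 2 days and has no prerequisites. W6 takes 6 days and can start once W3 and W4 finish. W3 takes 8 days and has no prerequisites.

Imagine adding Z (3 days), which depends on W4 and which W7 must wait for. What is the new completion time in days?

Originally the job takes 20 days.
With Z inserted, W7 now waits for max(W4, Z).
New critical path: W3→W4→Z→W7 = 8+3+3+7 = 21 ⇒ 21 days.

21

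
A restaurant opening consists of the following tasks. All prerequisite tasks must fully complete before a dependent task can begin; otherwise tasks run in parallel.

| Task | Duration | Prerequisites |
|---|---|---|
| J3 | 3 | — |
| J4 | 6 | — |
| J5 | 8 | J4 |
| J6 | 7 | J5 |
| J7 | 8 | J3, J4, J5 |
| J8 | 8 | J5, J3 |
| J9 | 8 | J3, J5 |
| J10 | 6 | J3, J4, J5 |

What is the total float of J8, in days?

0

J4→J5→J7 = 6+8+8 = 22 sets the makespan at 22 days.
Longest path through J8: 22 days (earliest finish 22, latest finish 22).
Slack of J8 = 14 − 14 = 0 days.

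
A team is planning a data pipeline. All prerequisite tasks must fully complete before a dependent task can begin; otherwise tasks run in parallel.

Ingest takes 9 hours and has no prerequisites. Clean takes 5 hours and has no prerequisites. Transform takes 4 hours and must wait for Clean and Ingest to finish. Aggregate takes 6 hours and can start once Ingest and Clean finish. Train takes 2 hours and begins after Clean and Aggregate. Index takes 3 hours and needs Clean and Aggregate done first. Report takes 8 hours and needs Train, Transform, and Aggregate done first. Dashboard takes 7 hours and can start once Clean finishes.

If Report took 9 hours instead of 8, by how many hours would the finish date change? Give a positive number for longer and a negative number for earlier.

1

Actual critical path: Ingest→Aggregate→Train→Report = 9+6+2+8 = 25 ⇒ 25 hours.
Report lies on that path, so at 9 hours the path becomes 26 hours.
The critical path is still Ingest→Aggregate→Train→Report; finish is now 26 hours.
Change in finish: 26 − 25 = +1 hours.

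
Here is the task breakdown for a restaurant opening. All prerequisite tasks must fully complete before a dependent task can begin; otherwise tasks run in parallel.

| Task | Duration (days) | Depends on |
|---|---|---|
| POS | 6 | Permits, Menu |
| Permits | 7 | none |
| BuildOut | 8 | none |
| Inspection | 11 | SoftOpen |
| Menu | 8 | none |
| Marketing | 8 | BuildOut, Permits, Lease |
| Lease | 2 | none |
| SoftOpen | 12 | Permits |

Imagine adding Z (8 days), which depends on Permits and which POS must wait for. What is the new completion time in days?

30

Originally the plan takes 30 days.
With Z inserted, POS now waits for max(Permits, Menu, Z).
New critical path: Permits→SoftOpen→Inspection = 7+12+11 = 30 ⇒ 30 days.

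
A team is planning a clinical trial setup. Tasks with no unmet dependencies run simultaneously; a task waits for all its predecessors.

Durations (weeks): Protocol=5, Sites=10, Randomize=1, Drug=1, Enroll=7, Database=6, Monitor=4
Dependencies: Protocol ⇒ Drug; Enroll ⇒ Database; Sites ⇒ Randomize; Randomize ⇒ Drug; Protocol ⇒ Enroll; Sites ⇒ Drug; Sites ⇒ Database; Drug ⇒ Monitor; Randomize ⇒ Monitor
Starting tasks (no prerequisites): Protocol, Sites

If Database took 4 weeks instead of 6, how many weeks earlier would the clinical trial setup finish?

Critical path before the change: Protocol→Enroll→Database = 5+7+6 = 18 giving 18 weeks.
Since Database is critical, the -2 change carries straight to that chain (now 16 weeks).
The critical path is still Protocol→Enroll→Database; finish is now 16 weeks.
Change in finish: 16 − 18 = -2 weeks.

2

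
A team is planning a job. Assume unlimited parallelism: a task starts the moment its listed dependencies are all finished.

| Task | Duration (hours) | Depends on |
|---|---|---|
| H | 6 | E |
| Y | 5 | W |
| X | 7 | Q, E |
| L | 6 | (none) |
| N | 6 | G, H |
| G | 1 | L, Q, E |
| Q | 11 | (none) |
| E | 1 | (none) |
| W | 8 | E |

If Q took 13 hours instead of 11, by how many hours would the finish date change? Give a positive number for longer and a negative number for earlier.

Actual critical path: Q→G→N = 11+1+6 = 18 ⇒ 18 hours.
Q lies on that path, so at 13 hours the path becomes 20 hours.
That remains the longest chain; total 20 hours.
Change in finish: 20 − 18 = +2 hours.

2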